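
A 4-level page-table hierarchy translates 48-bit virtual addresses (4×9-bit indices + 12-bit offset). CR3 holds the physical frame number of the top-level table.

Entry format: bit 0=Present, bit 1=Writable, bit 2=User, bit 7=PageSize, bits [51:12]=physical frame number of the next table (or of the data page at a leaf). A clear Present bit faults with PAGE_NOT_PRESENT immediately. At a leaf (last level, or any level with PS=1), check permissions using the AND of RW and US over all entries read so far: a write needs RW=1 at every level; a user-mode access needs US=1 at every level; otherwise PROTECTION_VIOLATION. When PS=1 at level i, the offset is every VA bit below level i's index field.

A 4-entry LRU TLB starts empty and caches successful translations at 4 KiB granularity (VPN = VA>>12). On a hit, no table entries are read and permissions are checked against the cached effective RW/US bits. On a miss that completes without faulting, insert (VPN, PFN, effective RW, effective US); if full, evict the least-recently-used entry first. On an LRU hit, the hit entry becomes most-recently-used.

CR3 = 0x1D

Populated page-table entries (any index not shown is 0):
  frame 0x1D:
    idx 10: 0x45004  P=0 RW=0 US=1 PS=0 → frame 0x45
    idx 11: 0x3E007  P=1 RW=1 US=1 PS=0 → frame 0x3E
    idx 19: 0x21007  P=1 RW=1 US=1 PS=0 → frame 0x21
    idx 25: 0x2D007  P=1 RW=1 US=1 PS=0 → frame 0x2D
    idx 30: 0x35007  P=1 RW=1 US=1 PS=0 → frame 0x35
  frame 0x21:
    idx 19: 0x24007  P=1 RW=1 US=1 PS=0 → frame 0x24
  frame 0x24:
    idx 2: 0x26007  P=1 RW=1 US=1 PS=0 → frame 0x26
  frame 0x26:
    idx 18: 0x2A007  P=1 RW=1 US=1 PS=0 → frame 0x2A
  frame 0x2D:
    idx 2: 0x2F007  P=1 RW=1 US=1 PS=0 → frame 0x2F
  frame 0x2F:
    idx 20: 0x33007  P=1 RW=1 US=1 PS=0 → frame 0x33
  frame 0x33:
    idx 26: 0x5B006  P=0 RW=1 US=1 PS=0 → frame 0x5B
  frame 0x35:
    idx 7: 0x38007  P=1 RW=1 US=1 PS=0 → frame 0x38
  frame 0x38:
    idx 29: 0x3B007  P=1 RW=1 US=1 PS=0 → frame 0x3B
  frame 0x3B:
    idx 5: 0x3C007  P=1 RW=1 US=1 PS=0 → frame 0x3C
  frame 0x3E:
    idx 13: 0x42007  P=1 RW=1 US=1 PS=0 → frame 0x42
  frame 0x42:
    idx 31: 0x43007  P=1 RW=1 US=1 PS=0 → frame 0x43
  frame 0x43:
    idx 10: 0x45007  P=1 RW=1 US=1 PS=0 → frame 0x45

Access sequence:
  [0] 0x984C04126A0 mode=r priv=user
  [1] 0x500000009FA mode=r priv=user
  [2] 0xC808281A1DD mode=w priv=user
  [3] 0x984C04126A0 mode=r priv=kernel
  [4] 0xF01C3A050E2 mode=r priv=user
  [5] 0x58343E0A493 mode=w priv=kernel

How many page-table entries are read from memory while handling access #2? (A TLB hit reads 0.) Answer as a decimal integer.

Per-access translation:
#0 VA=0x984C04126A0 (r,user):
  lvl0: tbl 0x1D, slot 19 ⇒ 0x21007 (P1/RW1/US1/PS0)
  lvl1: tbl 0x21, slot 19 ⇒ 0x24007 (P1/RW1/US1/PS0)
  lvl2: tbl 0x24, slot 2 ⇒ 0x26007 (P1/RW1/US1/PS0)
  lvl3: tbl 0x26, slot 18 ⇒ 0x2A007 (P1/RW1/US1/PS0)
  ✓ 0x2A6A0  — 4 lookups
#1 VA=0x500000009FA (r,user):
  lvl0: tbl 0x1D, slot 10 ⇒ 0x45004 (P0/RW0/US1/PS0)
  ✗ PAGE_NOT_PRESENT  [1 reads]
#2 VA=0xC808281A1DD (w,user):
  lvl0: tbl 0x1D, slot 25 ⇒ 0x2D007 (P1/RW1/US1/PS0)
  lvl1: tbl 0x2D, slot 2 ⇒ 0x2F007 (P1/RW1/US1/PS0)
  lvl2: tbl 0x2F, slot 20 ⇒ 0x33007 (P1/RW1/US1/PS0)
  lvl3: tbl 0x33, slot 26 ⇒ 0x5B006 (P0/RW1/US1/PS0)
  ✗ PAGE_NOT_PRESENT  [4 reads]
#3 VA=0x984C04126A0 (r,kernel):
  TLB hit vpn=0x984C0412 → PA=0x2A6A0
#4 VA=0xF01C3A050E2 (r,user):
  lvl0: tbl 0x1D, slot 30 ⇒ 0x35007 (P1/RW1/US1/PS0)
  lvl1: tbl 0x35, slot 7 ⇒ 0x38007 (P1/RW1/US1/PS0)
  lvl2: tbl 0x38, slot 29 ⇒ 0x3B007 (P1/RW1/US1/PS0)
  lvl3: tbl 0x3B, slot 5 ⇒ 0x3C007 (P1/RW1/US1/PS0)
  ✓ 0x3C0E2  — 4 lookups
#5 VA=0x58343E0A493 (w,kernel):
  lvl0: tbl 0x1D, slot 11 ⇒ 0x3E007 (P1/RW1/US1/PS0)
  lvl1: tbl 0x3E, slot 13 ⇒ 0x42007 (P1/RW1/US1/PS0)
  lvl2: tbl 0x42, slot 31 ⇒ 0x43007 (P1/RW1/US1/PS0)
  lvl3: tbl 0x43, slot 10 ⇒ 0x45007 (P1/RW1/US1/PS0)
  ✓ 0x45493  — 4 lookups

Entries read for #2: 4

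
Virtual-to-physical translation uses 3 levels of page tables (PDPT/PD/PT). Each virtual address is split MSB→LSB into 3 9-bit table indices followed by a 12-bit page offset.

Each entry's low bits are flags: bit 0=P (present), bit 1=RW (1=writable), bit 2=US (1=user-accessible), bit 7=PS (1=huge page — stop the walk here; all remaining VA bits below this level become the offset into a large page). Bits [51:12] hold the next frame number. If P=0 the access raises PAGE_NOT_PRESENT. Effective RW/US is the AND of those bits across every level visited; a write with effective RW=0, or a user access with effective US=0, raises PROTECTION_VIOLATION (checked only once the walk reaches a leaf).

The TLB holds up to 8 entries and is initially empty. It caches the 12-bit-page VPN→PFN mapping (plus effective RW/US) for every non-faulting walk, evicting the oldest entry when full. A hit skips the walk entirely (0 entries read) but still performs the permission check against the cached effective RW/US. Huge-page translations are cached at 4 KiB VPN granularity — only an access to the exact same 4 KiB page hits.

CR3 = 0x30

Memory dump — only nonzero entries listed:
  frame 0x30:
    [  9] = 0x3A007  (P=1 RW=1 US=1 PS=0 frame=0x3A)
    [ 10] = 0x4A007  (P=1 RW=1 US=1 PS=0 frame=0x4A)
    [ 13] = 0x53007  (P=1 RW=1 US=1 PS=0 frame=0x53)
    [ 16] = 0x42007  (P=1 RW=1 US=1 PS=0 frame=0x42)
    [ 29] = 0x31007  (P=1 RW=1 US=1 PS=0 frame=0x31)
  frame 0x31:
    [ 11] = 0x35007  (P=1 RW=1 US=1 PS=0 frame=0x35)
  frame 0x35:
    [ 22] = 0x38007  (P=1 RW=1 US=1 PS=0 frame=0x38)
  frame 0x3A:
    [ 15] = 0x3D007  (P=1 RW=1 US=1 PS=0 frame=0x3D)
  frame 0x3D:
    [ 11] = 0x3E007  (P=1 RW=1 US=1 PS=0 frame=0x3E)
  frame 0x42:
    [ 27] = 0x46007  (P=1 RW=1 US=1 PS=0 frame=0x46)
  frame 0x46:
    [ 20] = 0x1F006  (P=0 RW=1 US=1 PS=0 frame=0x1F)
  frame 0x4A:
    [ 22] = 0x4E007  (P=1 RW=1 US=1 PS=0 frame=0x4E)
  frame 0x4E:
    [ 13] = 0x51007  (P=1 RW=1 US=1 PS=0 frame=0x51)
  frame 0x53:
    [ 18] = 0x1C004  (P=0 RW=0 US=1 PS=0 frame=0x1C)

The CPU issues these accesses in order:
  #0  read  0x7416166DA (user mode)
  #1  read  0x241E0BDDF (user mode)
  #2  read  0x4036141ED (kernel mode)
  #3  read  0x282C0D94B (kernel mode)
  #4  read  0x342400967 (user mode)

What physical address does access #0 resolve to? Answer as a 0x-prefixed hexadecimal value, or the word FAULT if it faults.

Walk each access:
#0 VA=0x7416166DA (r,user):
  L0 @0x30[29] → 0x31007  P=1,RW=1,US=1,PS=0
  L1 @0x31[11] → 0x35007  P=1,RW=1,US=1,PS=0
  L2 @0x35[22] → 0x38007  P=1,RW=1,US=1,PS=0
  ⇒ phys 0x386DA  [3 reads]
#1 VA=0x241E0BDDF (r,user):
  L0 @0x30[9] → 0x3A007  P=1,RW=1,US=1,PS=0
  L1 @0x3A[15] → 0x3D007  P=1,RW=1,US=1,PS=0
  L2 @0x3D[11] → 0x3E007  P=1,RW=1,US=1,PS=0
  ⇒ phys 0x3EDDF  [3 reads]
#2 VA=0x4036141ED (r,kernel):
  L0 @0x30[16] → 0x42007  P=1,RW=1,US=1,PS=0
  L1 @0x42[27] → 0x46007  P=1,RW=1,US=1,PS=0
  L2 @0x46[20] → 0x1F006  P=0,RW=1,US=1,PS=0
  ⇒ fault: PAGE_NOT_PRESENT  — 3 lookups
#3 VA=0x282C0D94B (r,kernel):
  L0 @0x30[10] → 0x4A007  P=1,RW=1,US=1,PS=0
  L1 @0x4A[22] → 0x4E007  P=1,RW=1,US=1,PS=0
  L2 @0x4E[13] → 0x51007  P=1,RW=1,US=1,PS=0
  ⇒ phys 0x5194B  [3 reads]
#4 VA=0x342400967 (r,user):
  L0 @0x30[13] → 0x53007  P=1,RW=1,US=1,PS=0
  L1 @0x53[18] → 0x1C004  P=0,RW=0,US=1,PS=0
  ⇒ fault: PAGE_NOT_PRESENT  — 2 lookups

Access #0 PA: 0x386DA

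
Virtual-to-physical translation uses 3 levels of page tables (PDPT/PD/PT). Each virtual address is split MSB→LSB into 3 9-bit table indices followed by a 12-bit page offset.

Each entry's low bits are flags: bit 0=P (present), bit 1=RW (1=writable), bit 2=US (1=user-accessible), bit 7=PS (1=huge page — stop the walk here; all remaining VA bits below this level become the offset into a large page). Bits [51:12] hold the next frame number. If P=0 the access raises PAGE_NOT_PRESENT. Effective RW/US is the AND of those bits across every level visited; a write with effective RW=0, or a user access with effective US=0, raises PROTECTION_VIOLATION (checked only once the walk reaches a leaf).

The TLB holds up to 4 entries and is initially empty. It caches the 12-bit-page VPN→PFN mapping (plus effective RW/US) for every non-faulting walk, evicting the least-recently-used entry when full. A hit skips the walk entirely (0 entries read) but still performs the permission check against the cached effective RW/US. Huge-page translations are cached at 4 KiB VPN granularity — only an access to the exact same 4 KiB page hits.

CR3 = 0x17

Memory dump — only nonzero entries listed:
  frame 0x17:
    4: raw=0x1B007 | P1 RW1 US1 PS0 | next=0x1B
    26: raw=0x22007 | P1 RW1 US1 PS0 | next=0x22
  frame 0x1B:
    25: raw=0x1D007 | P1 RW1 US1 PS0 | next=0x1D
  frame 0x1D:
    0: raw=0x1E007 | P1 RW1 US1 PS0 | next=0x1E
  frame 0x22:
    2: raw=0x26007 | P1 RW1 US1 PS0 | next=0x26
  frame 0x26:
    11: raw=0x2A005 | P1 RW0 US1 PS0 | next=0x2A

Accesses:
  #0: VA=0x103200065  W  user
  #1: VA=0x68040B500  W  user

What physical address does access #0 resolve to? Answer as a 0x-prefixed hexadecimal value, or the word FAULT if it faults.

Per-access translation:
#0 VA=0x103200065 (w,user):
  L0: frame=0x17 idx=4 entry=0x1B007 [P=1 RW=1 US=1 PS=0]
  L1: frame=0x1B idx=25 entry=0x1D007 [P=1 RW=1 US=1 PS=0]
  L2: frame=0x1D idx=0 entry=0x1E007 [P=1 RW=1 US=1 PS=0]
  ⇒ phys 0x1E065  [3 reads]
#1 VA=0x68040B500 (w,user):
  L0: frame=0x17 idx=26 entry=0x22007 [P=1 RW=1 US=1 PS=0]
  L1: frame=0x22 idx=2 entry=0x26007 [P=1 RW=1 US=1 PS=0]
  L2: frame=0x26 idx=11 entry=0x2A005 [P=1 RW=0 US=1 PS=0]
  → PROTECTION_VIOLATION  (3 entries read)

Access #0 PA: 0x1E065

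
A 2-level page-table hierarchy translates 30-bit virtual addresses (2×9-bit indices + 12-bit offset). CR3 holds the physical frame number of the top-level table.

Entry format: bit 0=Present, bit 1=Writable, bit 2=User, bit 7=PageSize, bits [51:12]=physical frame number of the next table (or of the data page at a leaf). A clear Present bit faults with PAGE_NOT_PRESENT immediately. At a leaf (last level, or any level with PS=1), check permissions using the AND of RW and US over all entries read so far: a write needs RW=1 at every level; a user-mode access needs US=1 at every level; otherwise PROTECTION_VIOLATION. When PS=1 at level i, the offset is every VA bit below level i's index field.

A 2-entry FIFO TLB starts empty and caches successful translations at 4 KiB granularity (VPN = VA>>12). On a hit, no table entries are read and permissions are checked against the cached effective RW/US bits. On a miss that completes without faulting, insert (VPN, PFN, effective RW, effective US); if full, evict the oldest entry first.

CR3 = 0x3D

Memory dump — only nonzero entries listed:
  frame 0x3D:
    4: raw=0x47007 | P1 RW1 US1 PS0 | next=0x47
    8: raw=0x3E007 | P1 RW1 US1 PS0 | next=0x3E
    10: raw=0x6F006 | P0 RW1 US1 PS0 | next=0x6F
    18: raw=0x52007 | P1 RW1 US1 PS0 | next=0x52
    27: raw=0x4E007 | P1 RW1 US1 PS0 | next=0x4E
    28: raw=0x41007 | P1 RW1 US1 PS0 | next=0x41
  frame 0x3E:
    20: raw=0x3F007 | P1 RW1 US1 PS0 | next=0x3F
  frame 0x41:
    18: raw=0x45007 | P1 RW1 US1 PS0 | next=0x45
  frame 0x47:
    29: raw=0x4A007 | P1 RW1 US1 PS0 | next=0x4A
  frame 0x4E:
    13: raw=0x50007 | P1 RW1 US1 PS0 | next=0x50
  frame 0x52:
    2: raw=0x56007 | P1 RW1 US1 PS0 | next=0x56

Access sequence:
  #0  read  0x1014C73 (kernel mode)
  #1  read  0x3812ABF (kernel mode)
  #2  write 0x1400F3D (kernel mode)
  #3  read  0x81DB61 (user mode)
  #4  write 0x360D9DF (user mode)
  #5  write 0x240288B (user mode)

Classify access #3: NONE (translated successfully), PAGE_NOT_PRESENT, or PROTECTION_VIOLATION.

Per-access translation:
#0 VA=0x1014C73 (r,kernel):
  lvl0: tbl 0x3D, slot 8 ⇒ 0x3E007 (P1/RW1/US1/PS0)
  lvl1: tbl 0x3E, slot 20 ⇒ 0x3F007 (P1/RW1/US1/PS0)
  ⇒ phys 0x3FC73  [2 reads]
#1 VA=0x3812ABF (r,kernel):
  lvl0: tbl 0x3D, slot 28 ⇒ 0x41007 (P1/RW1/US1/PS0)
  lvl1: tbl 0x41, slot 18 ⇒ 0x45007 (P1/RW1/US1/PS0)
  ⇒ phys 0x45ABF  [2 reads]
#2 VA=0x1400F3D (w,kernel):
  lvl0: tbl 0x3D, slot 10 ⇒ 0x6F006 (P0/RW1/US1/PS0)
  ✗ PAGE_NOT_PRESENT  [1 reads]
#3 VA=0x81DB61 (r,user):
  lvl0: tbl 0x3D, slot 4 ⇒ 0x47007 (P1/RW1/US1/PS0)
  lvl1: tbl 0x47, slot 29 ⇒ 0x4A007 (P1/RW1/US1/PS0)
  ⇒ phys 0x4AB61  [2 reads]
#4 VA=0x360D9DF (w,user):
  lvl0: tbl 0x3D, slot 27 ⇒ 0x4E007 (P1/RW1/US1/PS0)
  lvl1: tbl 0x4E, slot 13 ⇒ 0x50007 (P1/RW1/US1/PS0)
  ⇒ phys 0x509DF  [2 reads]
#5 VA=0x240288B (w,user):
  lvl0: tbl 0x3D, slot 18 ⇒ 0x52007 (P1/RW1/US1/PS0)
  lvl1: tbl 0x52, slot 2 ⇒ 0x56007 (P1/RW1/US1/PS0)
  ⇒ phys 0x5688B  [2 reads]

Access #3 fault: NONE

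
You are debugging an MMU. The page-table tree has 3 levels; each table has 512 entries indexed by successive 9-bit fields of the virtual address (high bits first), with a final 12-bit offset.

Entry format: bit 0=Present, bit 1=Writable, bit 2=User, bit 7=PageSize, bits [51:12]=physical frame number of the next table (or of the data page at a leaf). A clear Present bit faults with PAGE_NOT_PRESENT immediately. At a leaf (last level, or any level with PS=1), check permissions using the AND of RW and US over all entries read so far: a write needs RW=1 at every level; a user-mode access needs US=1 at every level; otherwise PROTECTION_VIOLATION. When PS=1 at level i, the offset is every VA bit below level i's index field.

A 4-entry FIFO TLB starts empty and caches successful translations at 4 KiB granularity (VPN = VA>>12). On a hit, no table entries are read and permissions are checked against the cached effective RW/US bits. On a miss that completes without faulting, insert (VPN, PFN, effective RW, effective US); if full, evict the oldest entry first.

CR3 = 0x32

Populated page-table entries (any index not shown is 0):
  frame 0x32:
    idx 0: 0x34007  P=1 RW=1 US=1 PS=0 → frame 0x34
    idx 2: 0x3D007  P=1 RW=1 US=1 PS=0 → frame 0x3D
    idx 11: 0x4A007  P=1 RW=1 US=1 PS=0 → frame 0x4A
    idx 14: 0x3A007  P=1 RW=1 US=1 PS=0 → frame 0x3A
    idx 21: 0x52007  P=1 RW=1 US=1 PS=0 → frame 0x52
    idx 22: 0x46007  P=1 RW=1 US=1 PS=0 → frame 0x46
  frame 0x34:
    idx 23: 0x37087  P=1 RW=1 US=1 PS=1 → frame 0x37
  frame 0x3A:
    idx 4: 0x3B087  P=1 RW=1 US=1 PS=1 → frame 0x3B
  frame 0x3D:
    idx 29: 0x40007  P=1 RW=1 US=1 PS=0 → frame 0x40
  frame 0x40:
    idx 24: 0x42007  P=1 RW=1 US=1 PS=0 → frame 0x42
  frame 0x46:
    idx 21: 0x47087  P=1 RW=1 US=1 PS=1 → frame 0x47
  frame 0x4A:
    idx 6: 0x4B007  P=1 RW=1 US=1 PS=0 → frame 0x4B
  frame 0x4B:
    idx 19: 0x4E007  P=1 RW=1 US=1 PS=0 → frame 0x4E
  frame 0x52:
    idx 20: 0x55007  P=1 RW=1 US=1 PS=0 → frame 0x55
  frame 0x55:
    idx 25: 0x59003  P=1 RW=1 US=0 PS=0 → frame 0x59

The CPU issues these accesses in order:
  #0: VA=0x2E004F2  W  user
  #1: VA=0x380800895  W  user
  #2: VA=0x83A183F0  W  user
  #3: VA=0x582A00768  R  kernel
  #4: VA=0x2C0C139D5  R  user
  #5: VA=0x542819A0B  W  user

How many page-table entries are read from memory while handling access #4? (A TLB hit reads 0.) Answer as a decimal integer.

Walk each access:
#0 VA=0x2E004F2 (w,user):
  [0] read 0x32 idx=0: raw=0x34007 flags P=1 W=1 U=1 S=0
  [1] read 0x34 idx=23: raw=0x37087 flags P=1 W=1 U=1 S=1
  → PA=0x374F2 (huge @L1)  (2 entries read)
#1 VA=0x380800895 (w,user):
  [0] read 0x32 idx=14: raw=0x3A007 flags P=1 W=1 U=1 S=0
  [1] read 0x3A idx=4: raw=0x3B087 flags P=1 W=1 U=1 S=1
  → PA=0x3B895 (huge @L1)  (2 entries read)
#2 VA=0x83A183F0 (w,user):
  [0] read 0x32 idx=2: raw=0x3D007 flags P=1 W=1 U=1 S=0
  [1] read 0x3D idx=29: raw=0x40007 flags P=1 W=1 U=1 S=0
  [2] read 0x40 idx=24: raw=0x42007 flags P=1 W=1 U=1 S=0
  → PA=0x423F0  (3 entries read)
#3 VA=0x582A00768 (r,kernel):
  [0] read 0x32 idx=22: raw=0x46007 flags P=1 W=1 U=1 S=0
  [1] read 0x46 idx=21: raw=0x47087 flags P=1 W=1 U=1 S=1
  → PA=0x47768 (huge @L1)  (2 entries read)
#4 VA=0x2C0C139D5 (r,user):
  [0] read 0x32 idx=11: raw=0x4A007 flags P=1 W=1 U=1 S=0
  [1] read 0x4A idx=6: raw=0x4B007 flags P=1 W=1 U=1 S=0
  [2] read 0x4B idx=19: raw=0x4E007 flags P=1 W=1 U=1 S=0
  → PA=0x4E9D5  (3 entries read)
#5 VA=0x542819A0B (w,user):
  [0] read 0x32 idx=21: raw=0x52007 flags P=1 W=1 U=1 S=0
  [1] read 0x52 idx=20: raw=0x55007 flags P=1 W=1 U=1 S=0
  [2] read 0x55 idx=25: raw=0x59003 flags P=1 W=1 U=0 S=0
  → PROTECTION_VIOLATION  (3 entries read)

Entries read for #4: 3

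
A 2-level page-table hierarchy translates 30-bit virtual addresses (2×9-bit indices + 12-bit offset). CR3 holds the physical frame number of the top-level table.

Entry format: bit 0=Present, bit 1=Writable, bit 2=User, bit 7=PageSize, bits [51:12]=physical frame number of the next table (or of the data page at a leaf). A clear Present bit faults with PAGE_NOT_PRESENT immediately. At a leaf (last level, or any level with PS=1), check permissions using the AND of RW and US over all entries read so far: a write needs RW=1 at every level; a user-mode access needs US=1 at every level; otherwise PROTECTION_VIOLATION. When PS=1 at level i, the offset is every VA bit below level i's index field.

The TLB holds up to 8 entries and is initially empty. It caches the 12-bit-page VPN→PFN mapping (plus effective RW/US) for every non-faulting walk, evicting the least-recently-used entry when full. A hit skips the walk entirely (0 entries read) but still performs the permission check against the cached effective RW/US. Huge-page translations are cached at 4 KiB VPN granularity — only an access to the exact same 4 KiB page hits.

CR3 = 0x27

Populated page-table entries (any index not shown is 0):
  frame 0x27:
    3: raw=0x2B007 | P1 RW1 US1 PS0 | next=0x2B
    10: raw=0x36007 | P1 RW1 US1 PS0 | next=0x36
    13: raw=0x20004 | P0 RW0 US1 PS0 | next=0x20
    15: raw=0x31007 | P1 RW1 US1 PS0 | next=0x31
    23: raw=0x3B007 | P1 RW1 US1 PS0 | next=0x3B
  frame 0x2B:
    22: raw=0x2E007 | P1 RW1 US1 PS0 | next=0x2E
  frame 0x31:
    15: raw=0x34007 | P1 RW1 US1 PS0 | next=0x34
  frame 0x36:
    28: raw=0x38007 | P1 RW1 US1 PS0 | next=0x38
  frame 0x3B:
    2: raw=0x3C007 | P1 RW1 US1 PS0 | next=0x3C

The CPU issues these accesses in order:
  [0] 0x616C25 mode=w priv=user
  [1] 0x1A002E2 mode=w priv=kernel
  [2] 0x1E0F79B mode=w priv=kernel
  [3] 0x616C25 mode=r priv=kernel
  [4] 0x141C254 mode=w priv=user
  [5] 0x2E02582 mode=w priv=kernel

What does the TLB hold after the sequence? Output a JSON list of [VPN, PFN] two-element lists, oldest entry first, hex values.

Walk each access:
#0 VA=0x616C25 (w,user):
  L0: frame=0x27 idx=3 entry=0x2B007 [P=1 RW=1 US=1 PS=0]
  L1: frame=0x2B idx=22 entry=0x2E007 [P=1 RW=1 US=1 PS=0]
  → PA=0x2EC25  (2 entries read)
#1 VA=0x1A002E2 (w,kernel):
  L0: frame=0x27 idx=13 entry=0x20004 [P=0 RW=0 US=1 PS=0]
  ⇒ fault: PAGE_NOT_PRESENT  — 1 lookups
#2 VA=0x1E0F79B (w,kernel):
  L0: frame=0x27 idx=15 entry=0x31007 [P=1 RW=1 US=1 PS=0]
  L1: frame=0x31 idx=15 entry=0x34007 [P=1 RW=1 US=1 PS=0]
  → PA=0x3479B  (2 entries read)
#3 VA=0x616C25 (r,kernel):
  TLB hit vpn=0x616 → PA=0x2EC25
#4 VA=0x141C254 (w,user):
  L0: frame=0x27 idx=10 entry=0x36007 [P=1 RW=1 US=1 PS=0]
  L1: frame=0x36 idx=28 entry=0x38007 [P=1 RW=1 US=1 PS=0]
  → PA=0x38254  (2 entries read)
#5 VA=0x2E02582 (w,kernel):
  L0: frame=0x27 idx=23 entry=0x3B007 [P=1 RW=1 US=1 PS=0]
  L1: frame=0x3B idx=2 entry=0x3C007 [P=1 RW=1 US=1 PS=0]
  → PA=0x3C582  (2 entries read)

TLB: [["0x1E0F", "0x34"], ["0x616", "0x2E"], ["0x141C", "0x38"], ["0x2E02", "0x3C"]]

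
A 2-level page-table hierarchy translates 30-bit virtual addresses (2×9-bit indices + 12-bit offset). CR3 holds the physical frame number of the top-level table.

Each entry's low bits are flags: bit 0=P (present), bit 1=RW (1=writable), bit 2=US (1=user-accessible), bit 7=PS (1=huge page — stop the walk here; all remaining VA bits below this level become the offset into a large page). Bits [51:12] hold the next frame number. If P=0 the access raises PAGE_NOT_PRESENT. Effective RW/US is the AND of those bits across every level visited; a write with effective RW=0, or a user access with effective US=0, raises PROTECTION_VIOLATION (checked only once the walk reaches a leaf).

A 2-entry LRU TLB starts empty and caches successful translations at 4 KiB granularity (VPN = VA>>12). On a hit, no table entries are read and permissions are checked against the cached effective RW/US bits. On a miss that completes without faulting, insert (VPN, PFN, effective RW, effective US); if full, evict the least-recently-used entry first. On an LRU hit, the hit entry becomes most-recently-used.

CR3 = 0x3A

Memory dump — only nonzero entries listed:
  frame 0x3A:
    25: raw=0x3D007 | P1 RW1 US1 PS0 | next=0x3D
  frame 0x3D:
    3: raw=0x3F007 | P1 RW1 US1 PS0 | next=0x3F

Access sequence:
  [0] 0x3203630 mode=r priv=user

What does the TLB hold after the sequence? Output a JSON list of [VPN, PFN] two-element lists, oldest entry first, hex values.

Walk each access:
#0 VA=0x3203630 (r,user):
  L0 @0x3A[25] → 0x3D007  P=1,RW=1,US=1,PS=0
  L1 @0x3D[3] → 0x3F007  P=1,RW=1,US=1,PS=0
  ✓ 0x3F630  — 2 lookups

TLB: [["0x3203", "0x3F"]]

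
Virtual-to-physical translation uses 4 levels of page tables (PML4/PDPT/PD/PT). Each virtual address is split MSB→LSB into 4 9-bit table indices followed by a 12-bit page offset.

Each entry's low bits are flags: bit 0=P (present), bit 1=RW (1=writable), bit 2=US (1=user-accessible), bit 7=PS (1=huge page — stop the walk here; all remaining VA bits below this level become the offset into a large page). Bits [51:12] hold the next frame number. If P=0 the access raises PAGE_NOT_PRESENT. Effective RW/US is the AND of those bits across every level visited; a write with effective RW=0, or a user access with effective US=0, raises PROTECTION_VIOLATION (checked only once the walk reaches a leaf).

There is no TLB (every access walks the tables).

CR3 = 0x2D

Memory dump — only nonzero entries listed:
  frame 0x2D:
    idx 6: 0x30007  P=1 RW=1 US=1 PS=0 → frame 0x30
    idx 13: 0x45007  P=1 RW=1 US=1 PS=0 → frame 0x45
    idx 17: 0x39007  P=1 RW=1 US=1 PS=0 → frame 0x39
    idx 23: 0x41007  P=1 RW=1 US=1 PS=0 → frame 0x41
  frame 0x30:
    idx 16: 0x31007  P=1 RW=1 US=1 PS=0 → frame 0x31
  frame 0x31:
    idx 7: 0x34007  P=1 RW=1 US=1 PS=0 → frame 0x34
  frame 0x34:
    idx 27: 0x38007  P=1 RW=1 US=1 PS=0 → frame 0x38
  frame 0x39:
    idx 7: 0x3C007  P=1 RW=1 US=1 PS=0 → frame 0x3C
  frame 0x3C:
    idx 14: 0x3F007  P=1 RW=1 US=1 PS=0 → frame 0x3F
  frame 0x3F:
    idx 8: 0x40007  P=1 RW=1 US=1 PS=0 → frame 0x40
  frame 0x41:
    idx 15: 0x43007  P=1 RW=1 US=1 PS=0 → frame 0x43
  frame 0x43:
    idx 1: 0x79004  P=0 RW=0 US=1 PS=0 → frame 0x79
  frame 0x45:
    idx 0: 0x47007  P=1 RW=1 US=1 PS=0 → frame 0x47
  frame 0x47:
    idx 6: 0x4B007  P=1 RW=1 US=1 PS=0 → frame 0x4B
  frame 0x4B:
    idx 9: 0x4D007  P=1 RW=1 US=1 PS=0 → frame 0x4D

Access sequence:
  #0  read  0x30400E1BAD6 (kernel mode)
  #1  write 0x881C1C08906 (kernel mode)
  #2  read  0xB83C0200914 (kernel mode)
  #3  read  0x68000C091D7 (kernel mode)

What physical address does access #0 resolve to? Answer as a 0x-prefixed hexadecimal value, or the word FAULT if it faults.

Trace:
#0 VA=0x30400E1BAD6 (r,kernel):
  L0: frame=0x2D idx=6 entry=0x30007 [P=1 RW=1 US=1 PS=0]
  L1: frame=0x30 idx=16 entry=0x31007 [P=1 RW=1 US=1 PS=0]
  L2: frame=0x31 idx=7 entry=0x34007 [P=1 RW=1 US=1 PS=0]
  L3: frame=0x34 idx=27 entry=0x38007 [P=1 RW=1 US=1 PS=0]
  ⇒ phys 0x38AD6  [4 reads]
#1 VA=0x881C1C08906 (w,kernel):
  L0: frame=0x2D idx=17 entry=0x39007 [P=1 RW=1 US=1 PS=0]
  L1: frame=0x39 idx=7 entry=0x3C007 [P=1 RW=1 US=1 PS=0]
  L2: frame=0x3C idx=14 entry=0x3F007 [P=1 RW=1 US=1 PS=0]
  L3: frame=0x3F idx=8 entry=0x40007 [P=1 RW=1 US=1 PS=0]
  ⇒ phys 0x40906  [4 reads]
#2 VA=0xB83C0200914 (r,kernel):
  L0: frame=0x2D idx=23 entry=0x41007 [P=1 RW=1 US=1 PS=0]
  L1: frame=0x41 idx=15 entry=0x43007 [P=1 RW=1 US=1 PS=0]
  L2: frame=0x43 idx=1 entry=0x79004 [P=0 RW=0 US=1 PS=0]
  ⇒ fault: PAGE_NOT_PRESENT  — 3 lookups
#3 VA=0x68000C091D7 (r,kernel):
  L0: frame=0x2D idx=13 entry=0x45007 [P=1 RW=1 US=1 PS=0]
  L1: frame=0x45 idx=0 entry=0x47007 [P=1 RW=1 US=1 PS=0]
  L2: frame=0x47 idx=6 entry=0x4B007 [P=1 RW=1 US=1 PS=0]
  L3: frame=0x4B idx=9 entry=0x4D007 [P=1 RW=1 US=1 PS=0]
  ⇒ phys 0x4D1D7  [4 reads]

Access #0 PA: 0x38AD6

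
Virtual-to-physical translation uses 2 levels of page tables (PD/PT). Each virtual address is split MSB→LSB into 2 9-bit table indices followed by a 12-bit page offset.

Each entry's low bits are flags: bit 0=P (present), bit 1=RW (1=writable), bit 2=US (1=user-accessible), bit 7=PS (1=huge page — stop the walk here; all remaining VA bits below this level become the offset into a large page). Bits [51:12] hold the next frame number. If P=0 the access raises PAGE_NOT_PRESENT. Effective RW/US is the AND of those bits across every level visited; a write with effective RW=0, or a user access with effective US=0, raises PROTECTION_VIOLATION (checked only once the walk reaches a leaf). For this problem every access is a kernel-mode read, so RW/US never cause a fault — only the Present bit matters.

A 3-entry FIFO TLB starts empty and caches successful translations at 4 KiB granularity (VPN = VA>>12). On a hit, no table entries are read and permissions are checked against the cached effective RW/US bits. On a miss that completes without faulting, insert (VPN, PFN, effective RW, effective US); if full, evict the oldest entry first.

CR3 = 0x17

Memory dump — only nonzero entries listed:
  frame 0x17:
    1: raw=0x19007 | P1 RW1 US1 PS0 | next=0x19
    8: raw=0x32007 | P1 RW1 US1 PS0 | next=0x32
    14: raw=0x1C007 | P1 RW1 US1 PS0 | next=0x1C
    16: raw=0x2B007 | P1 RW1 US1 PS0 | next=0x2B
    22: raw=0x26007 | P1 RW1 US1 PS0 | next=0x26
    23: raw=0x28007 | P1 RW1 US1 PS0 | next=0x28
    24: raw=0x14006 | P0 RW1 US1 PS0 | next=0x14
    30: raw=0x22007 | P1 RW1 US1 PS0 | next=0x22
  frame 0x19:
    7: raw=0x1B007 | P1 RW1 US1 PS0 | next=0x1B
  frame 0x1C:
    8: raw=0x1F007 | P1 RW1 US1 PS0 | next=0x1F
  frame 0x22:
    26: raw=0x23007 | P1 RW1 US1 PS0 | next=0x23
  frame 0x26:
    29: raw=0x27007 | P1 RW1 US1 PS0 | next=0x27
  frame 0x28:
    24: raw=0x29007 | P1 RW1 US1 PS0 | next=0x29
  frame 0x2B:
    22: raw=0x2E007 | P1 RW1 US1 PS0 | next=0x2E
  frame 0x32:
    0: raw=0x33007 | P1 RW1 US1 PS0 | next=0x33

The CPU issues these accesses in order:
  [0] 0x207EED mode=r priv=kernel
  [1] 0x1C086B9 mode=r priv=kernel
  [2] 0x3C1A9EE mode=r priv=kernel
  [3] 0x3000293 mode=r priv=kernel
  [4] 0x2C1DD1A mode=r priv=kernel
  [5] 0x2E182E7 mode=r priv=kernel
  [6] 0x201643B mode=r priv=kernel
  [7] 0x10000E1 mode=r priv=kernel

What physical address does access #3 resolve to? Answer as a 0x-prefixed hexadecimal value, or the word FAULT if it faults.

Trace:
#0 VA=0x207EED (r,kernel):
  L0 @0x17[1] → 0x19007  P=1,RW=1,US=1,PS=0
  L1 @0x19[7] → 0x1B007  P=1,RW=1,US=1,PS=0
  → PA=0x1BEED  (2 entries read)
#1 VA=0x1C086B9 (r,kernel):
  L0 @0x17[14] → 0x1C007  P=1,RW=1,US=1,PS=0
  L1 @0x1C[8] → 0x1F007  P=1,RW=1,US=1,PS=0
  → PA=0x1F6B9  (2 entries read)
#2 VA=0x3C1A9EE (r,kernel):
  L0 @0x17[30] → 0x22007  P=1,RW=1,US=1,PS=0
  L1 @0x22[26] → 0x23007  P=1,RW=1,US=1,PS=0
  → PA=0x239EE  (2 entries read)
#3 VA=0x3000293 (r,kernel):
  L0 @0x17[24] → 0x14006  P=0,RW=1,US=1,PS=0
  → PAGE_NOT_PRESENT  (1 entries read)
#4 VA=0x2C1DD1A (r,kernel):
  L0 @0x17[22] → 0x26007  P=1,RW=1,US=1,PS=0
  L1 @0x26[29] → 0x27007  P=1,RW=1,US=1,PS=0
  → PA=0x27D1A  (2 entries read)
#5 VA=0x2E182E7 (r,kernel):
  L0 @0x17[23] → 0x28007  P=1,RW=1,US=1,PS=0
  L1 @0x28[24] → 0x29007  P=1,RW=1,US=1,PS=0
  → PA=0x292E7  (2 entries read)
#6 VA=0x201643B (r,kernel):
  L0 @0x17[16] → 0x2B007  P=1,RW=1,US=1,PS=0
  L1 @0x2B[22] → 0x2E007  P=1,RW=1,US=1,PS=0
  → PA=0x2E43B  (2 entries read)
#7 VA=0x10000E1 (r,kernel):
  L0 @0x17[8] → 0x32007  P=1,RW=1,US=1,PS=0
  L1 @0x32[0] → 0x33007  P=1,RW=1,US=1,PS=0
  → PA=0x330E1  (2 entries read)

Access #3 PA: FAULT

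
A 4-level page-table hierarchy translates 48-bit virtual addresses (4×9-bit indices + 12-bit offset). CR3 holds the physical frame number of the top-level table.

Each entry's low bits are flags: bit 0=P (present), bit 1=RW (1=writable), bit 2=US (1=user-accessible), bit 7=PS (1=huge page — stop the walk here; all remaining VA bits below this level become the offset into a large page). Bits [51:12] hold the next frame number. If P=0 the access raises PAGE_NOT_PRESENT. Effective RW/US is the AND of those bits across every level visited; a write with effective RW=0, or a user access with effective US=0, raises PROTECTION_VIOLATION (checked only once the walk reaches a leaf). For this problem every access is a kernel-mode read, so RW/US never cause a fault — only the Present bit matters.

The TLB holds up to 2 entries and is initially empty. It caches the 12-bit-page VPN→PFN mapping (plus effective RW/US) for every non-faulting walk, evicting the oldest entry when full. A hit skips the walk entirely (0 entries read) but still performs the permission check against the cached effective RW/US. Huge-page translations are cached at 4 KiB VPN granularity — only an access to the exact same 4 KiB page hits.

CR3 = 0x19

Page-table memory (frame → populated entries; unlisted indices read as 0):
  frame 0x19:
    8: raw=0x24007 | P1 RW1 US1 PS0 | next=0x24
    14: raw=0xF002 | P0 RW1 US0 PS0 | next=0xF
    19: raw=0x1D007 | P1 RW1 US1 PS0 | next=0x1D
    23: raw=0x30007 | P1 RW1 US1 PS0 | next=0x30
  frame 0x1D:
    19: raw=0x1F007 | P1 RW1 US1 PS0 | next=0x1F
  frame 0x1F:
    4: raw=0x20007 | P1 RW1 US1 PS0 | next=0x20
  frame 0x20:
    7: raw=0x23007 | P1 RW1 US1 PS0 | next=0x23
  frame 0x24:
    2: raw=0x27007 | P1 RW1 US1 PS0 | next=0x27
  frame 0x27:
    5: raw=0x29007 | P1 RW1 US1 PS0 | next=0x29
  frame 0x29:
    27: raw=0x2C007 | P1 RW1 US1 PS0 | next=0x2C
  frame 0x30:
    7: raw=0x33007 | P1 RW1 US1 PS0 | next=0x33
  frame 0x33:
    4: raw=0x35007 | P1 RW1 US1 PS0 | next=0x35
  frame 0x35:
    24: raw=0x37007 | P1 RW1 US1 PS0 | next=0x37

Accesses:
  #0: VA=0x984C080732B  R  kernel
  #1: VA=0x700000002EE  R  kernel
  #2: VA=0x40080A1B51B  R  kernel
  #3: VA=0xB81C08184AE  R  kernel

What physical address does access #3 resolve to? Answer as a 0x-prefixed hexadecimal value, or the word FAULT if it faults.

Trace:
#0 VA=0x984C080732B (r,kernel):
  lvl0: tbl 0x19, slot 19 ⇒ 0x1D007 (P1/RW1/US1/PS0)
  lvl1: tbl 0x1D, slot 19 ⇒ 0x1F007 (P1/RW1/US1/PS0)
  lvl2: tbl 0x1F, slot 4 ⇒ 0x20007 (P1/RW1/US1/PS0)
  lvl3: tbl 0x20, slot 7 ⇒ 0x23007 (P1/RW1/US1/PS0)
  → PA=0x2332B  (4 entries read)
#1 VA=0x700000002EE (r,kernel):
  lvl0: tbl 0x19, slot 14 ⇒ 0xF002 (P0/RW1/US0/PS0)
  ⇒ fault: PAGE_NOT_PRESENT  — 1 lookups
#2 VA=0x40080A1B51B (r,kernel):
  lvl0: tbl 0x19, slot 8 ⇒ 0x24007 (P1/RW1/US1/PS0)
  lvl1: tbl 0x24, slot 2 ⇒ 0x27007 (P1/RW1/US1/PS0)
  lvl2: tbl 0x27, slot 5 ⇒ 0x29007 (P1/RW1/US1/PS0)
  lvl3: tbl 0x29, slot 27 ⇒ 0x2C007 (P1/RW1/US1/PS0)
  → PA=0x2C51B  (4 entries read)
#3 VA=0xB81C08184AE (r,kernel):
  lvl0: tbl 0x19, slot 23 ⇒ 0x30007 (P1/RW1/US1/PS0)
  lvl1: tbl 0x30, slot 7 ⇒ 0x33007 (P1/RW1/US1/PS0)
  lvl2: tbl 0x33, slot 4 ⇒ 0x35007 (P1/RW1/US1/PS0)
  lvl3: tbl 0x35, slot 24 ⇒ 0x37007 (P1/RW1/US1/PS0)
  → PA=0x374AE  (4 entries read)

Access #3 PA: 0x374AE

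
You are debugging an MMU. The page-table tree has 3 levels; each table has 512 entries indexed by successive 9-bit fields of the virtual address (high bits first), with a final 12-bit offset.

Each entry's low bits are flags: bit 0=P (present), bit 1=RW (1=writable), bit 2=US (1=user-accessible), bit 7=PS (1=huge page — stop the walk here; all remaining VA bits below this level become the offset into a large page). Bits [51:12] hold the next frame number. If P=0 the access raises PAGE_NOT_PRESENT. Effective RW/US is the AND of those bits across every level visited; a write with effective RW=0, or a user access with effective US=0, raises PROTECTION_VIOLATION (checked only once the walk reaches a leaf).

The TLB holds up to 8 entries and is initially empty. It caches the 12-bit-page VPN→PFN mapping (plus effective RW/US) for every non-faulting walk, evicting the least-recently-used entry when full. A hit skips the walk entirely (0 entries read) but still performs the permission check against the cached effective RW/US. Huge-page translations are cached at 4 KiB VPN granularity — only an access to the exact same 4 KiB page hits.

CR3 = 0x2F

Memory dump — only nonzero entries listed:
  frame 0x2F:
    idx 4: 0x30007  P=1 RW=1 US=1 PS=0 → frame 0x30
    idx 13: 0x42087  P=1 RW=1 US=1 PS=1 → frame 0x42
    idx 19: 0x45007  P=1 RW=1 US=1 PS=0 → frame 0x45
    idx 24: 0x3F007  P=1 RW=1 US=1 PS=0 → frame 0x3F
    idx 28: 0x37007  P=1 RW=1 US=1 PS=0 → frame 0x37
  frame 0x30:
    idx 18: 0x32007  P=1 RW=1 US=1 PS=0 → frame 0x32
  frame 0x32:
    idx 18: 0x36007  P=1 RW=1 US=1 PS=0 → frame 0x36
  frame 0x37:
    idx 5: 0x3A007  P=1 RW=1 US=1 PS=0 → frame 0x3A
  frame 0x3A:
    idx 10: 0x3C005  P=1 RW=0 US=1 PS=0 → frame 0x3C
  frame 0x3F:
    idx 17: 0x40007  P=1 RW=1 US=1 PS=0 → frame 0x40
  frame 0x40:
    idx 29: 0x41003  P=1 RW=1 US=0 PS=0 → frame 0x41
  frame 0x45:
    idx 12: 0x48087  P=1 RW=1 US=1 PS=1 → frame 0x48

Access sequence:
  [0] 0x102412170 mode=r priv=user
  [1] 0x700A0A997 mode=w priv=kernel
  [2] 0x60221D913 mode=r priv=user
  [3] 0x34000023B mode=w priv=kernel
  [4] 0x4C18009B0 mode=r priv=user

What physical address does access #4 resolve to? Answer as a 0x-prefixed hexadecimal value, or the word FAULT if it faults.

Walk each access:
#0 VA=0x102412170 (r,user):
  lvl0: tbl 0x2F, slot 4 ⇒ 0x30007 (P1/RW1/US1/PS0)
  lvl1: tbl 0x30, slot 18 ⇒ 0x32007 (P1/RW1/US1/PS0)
  lvl2: tbl 0x32, slot 18 ⇒ 0x36007 (P1/RW1/US1/PS0)
  ✓ 0x36170  — 3 lookups
#1 VA=0x700A0A997 (w,kernel):
  lvl0: tbl 0x2F, slot 28 ⇒ 0x37007 (P1/RW1/US1/PS0)
  lvl1: tbl 0x37, slot 5 ⇒ 0x3A007 (P1/RW1/US1/PS0)
  lvl2: tbl 0x3A, slot 10 ⇒ 0x3C005 (P1/RW0/US1/PS0)
  → PROTECTION_VIOLATION  (3 entries read)
#2 VA=0x60221D913 (r,user):
  lvl0: tbl 0x2F, slot 24 ⇒ 0x3F007 (P1/RW1/US1/PS0)
  lvl1: tbl 0x3F, slot 17 ⇒ 0x40007 (P1/RW1/US1/PS0)
  lvl2: tbl 0x40, slot 29 ⇒ 0x41003 (P1/RW1/US0/PS0)
  → PROTECTION_VIOLATION  (3 entries read)
#3 VA=0x34000023B (w,kernel):
  lvl0: tbl 0x2F, slot 13 ⇒ 0x42087 (P1/RW1/US1/PS1)
  ✓ 0x4223B (huge @L0)  — 1 lookups
#4 VA=0x4C18009B0 (r,user):
  lvl0: tbl 0x2F, slot 19 ⇒ 0x45007 (P1/RW1/US1/PS0)
  lvl1: tbl 0x45, slot 12 ⇒ 0x48087 (P1/RW1/US1/PS1)
  ✓ 0x489B0 (huge @L1)  — 2 lookups

Access #4 PA: 0x489B0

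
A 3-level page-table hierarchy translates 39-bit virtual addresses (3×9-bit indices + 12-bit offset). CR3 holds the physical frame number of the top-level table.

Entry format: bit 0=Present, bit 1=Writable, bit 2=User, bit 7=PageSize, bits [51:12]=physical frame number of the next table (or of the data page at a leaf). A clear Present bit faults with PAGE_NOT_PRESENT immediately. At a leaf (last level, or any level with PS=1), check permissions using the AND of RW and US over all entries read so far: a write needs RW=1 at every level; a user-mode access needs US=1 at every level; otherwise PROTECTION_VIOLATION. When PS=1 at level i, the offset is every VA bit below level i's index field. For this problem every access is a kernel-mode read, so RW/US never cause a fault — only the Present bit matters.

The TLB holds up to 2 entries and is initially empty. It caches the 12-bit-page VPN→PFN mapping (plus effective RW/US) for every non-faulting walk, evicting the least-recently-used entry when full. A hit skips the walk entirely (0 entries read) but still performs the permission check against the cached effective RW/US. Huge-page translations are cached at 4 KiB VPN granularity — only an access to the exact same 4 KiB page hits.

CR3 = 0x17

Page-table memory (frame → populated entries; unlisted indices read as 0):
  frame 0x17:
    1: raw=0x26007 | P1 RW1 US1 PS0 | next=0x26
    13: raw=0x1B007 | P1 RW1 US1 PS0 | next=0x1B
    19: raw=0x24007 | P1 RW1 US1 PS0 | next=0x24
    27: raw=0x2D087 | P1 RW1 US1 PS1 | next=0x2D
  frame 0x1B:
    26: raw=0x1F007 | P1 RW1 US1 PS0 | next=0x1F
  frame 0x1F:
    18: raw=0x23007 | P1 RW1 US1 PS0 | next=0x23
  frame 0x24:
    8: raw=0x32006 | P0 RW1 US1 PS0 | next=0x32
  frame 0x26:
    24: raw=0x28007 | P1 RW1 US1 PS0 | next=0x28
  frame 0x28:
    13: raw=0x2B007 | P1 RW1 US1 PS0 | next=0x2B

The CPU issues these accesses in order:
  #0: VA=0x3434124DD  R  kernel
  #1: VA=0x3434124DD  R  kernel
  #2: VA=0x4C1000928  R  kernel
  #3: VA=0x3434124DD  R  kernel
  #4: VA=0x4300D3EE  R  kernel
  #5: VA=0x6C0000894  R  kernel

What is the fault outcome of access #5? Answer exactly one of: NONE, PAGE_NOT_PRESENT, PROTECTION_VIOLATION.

Trace:
#0 VA=0x3434124DD (r,kernel):
  lvl0: tbl 0x17, slot 13 ⇒ 0x1B007 (P1/RW1/US1/PS0)
  lvl1: tbl 0x1B, slot 26 ⇒ 0x1F007 (P1/RW1/US1/PS0)
  lvl2: tbl 0x1F, slot 18 ⇒ 0x23007 (P1/RW1/US1/PS0)
  ✓ 0x234DD  — 3 lookups
#1 VA=0x3434124DD (r,kernel):
  TLB hit vpn=0x343412 → PA=0x234DD
#2 VA=0x4C1000928 (r,kernel):
  lvl0: tbl 0x17, slot 19 ⇒ 0x24007 (P1/RW1/US1/PS0)
  lvl1: tbl 0x24, slot 8 ⇒ 0x32006 (P0/RW1/US1/PS0)
  ✗ PAGE_NOT_PRESENT  [2 reads]
#3 VA=0x3434124DD (r,kernel):
  TLB hit vpn=0x343412 → PA=0x234DD
#4 VA=0x4300D3EE (r,kernel):
  lvl0: tbl 0x17, slot 1 ⇒ 0x26007 (P1/RW1/US1/PS0)
  lvl1: tbl 0x26, slot 24 ⇒ 0x28007 (P1/RW1/US1/PS0)
  lvl2: tbl 0x28, slot 13 ⇒ 0x2B007 (P1/RW1/US1/PS0)
  ✓ 0x2B3EE  — 3 lookups
#5 VA=0x6C0000894 (r,kernel):
  lvl0: tbl 0x17, slot 27 ⇒ 0x2D087 (P1/RW1/US1/PS1)
  ✓ 0x2D894 (huge @L0)  — 1 lookups

Access #5 fault: NONE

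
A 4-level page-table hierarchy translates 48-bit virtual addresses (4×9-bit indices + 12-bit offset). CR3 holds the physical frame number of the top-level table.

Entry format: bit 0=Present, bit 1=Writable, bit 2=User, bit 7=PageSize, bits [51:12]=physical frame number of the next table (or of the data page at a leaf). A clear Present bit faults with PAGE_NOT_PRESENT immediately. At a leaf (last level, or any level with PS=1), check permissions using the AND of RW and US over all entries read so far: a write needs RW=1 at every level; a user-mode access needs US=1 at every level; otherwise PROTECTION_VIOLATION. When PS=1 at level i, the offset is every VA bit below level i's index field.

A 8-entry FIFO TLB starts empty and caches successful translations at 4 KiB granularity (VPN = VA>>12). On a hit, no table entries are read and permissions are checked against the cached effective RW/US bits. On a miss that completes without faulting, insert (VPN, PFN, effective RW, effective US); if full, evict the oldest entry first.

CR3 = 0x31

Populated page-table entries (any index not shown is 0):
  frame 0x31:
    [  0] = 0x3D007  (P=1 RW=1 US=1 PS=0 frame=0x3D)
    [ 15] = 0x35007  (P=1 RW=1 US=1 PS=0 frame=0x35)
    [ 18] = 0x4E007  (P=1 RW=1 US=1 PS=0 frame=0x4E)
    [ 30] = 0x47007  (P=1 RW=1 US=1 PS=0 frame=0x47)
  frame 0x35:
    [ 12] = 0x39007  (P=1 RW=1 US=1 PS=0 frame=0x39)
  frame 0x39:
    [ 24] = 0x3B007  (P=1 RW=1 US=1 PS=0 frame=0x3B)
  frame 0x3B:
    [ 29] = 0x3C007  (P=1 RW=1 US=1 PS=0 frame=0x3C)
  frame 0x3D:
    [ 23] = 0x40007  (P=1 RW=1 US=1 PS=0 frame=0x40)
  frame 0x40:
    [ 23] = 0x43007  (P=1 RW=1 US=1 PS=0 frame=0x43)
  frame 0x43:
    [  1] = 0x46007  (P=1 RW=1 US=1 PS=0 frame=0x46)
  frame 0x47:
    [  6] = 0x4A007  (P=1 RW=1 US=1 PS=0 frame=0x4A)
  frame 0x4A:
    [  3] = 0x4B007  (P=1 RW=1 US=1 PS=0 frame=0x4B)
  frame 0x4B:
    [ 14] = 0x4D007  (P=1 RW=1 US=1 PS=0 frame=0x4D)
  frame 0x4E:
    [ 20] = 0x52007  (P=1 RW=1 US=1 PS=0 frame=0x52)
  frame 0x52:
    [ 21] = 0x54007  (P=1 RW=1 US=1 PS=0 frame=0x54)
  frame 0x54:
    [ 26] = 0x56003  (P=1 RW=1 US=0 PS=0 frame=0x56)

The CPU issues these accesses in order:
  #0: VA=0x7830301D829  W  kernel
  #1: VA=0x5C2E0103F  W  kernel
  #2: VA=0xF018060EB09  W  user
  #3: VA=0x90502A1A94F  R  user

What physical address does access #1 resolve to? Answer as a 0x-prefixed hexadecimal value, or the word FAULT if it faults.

Walk each access:
#0 VA=0x7830301D829 (w,kernel):
  L0: frame=0x31 idx=15 entry=0x35007 [P=1 RW=1 US=1 PS=0]
  L1: frame=0x35 idx=12 entry=0x39007 [P=1 RW=1 US=1 PS=0]
  L2: frame=0x39 idx=24 entry=0x3B007 [P=1 RW=1 US=1 PS=0]
  L3: frame=0x3B idx=29 entry=0x3C007 [P=1 RW=1 US=1 PS=0]
  → PA=0x3C829  (4 entries read)
#1 VA=0x5C2E0103F (w,kernel):
  L0: frame=0x31 idx=0 entry=0x3D007 [P=1 RW=1 US=1 PS=0]
  L1: frame=0x3D idx=23 entry=0x40007 [P=1 RW=1 US=1 PS=0]
  L2: frame=0x40 idx=23 entry=0x43007 [P=1 RW=1 US=1 PS=0]
  L3: frame=0x43 idx=1 entry=0x46007 [P=1 RW=1 US=1 PS=0]
  → PA=0x4603F  (4 entries read)
#2 VA=0xF018060EB09 (w,user):
  L0: frame=0x31 idx=30 entry=0x47007 [P=1 RW=1 US=1 PS=0]
  L1: frame=0x47 idx=6 entry=0x4A007 [P=1 RW=1 US=1 PS=0]
  L2: frame=0x4A idx=3 entry=0x4B007 [P=1 RW=1 US=1 PS=0]
  L3: frame=0x4B idx=14 entry=0x4D007 [P=1 RW=1 US=1 PS=0]
  → PA=0x4DB09  (4 entries read)
#3 VA=0x90502A1A94F (r,user):
  L0: frame=0x31 idx=18 entry=0x4E007 [P=1 RW=1 US=1 PS=0]
  L1: frame=0x4E idx=20 entry=0x52007 [P=1 RW=1 US=1 PS=0]
  L2: frame=0x52 idx=21 entry=0x54007 [P=1 RW=1 US=1 PS=0]
  L3: frame=0x54 idx=26 entry=0x56003 [P=1 RW=1 US=0 PS=0]
  ✗ PROTECTION_VIOLATION  [4 reads]

Access #1 PA: 0x4603F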